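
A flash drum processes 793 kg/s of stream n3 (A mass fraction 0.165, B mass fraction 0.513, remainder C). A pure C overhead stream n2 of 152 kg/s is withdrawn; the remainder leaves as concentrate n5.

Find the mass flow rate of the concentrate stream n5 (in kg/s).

641 kg/s

Concentrate = 793 − 152 = 641 kg/s.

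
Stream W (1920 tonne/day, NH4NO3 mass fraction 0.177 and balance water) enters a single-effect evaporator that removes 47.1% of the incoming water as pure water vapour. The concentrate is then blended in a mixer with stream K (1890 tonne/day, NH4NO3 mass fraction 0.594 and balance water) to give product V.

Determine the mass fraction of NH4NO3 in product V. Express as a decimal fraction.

Vapour removed = 0.471×0.823×1920 = 744.26 tonne/day; concentrate = 1175.7 tonne/day.
NH4NO3 reaching the mixer = 339.84 (from concentrate) + 1890×0.594 = 1462.5 tonne/day.
Product flow = 1175.7 + 1890 = 3065.7 tonne/day; NH4NO3 fraction = 0.477.

0.477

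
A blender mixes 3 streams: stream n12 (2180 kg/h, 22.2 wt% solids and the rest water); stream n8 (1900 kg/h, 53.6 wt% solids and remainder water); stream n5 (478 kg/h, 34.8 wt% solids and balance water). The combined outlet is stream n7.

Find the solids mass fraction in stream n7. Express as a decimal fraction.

Total flow out = 2180 + 1900 + 478 = 4558 kg/h.
solids in = 2180×0.222 + 1900×0.536 + 478×0.348 = 1668.7 kg/h.
solids mass fraction in n7 = 1668.7/4558 = 0.366.

0.366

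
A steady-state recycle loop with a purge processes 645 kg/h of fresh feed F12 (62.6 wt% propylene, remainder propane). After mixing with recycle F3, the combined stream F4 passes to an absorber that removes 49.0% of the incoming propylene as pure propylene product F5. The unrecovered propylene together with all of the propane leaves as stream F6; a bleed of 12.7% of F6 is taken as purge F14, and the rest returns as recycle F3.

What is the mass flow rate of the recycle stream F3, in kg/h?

propane enters only via F12 and leaves only via the purge: 645×0.374 = 0.127×(propane in F6), and the absorber passes all propane, so propane in F4 = propane in F6 = 1899.4 kg/h.
propylene in F4: m_A = 645×0.626 + (1−0.127)·(1−0.490)·m_A, so m_A = 403.77/0.5548 = 727.82 kg/h.
F6 = (1−0.490)×727.82 + 1899.4 = 2270.6 kg/h.
Recycle F3 = (1−0.127)×2270.6 = 1982.3 kg/h.

1982 kg/h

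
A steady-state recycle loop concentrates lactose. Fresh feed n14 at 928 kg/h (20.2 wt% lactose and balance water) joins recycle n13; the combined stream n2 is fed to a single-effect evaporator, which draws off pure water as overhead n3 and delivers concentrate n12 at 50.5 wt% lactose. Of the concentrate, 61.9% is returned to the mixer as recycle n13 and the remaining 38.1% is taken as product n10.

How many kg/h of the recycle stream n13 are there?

603.1 kg/h

Overall lactose balance (none leaves overhead): lactose in fresh feed = lactose in product, i.e. 928×0.202 = (1−0.619)·n12·0.505.
n12 = 187.46/(0.505×0.381) = 974.28 kg/h.
Recycle n13 = 0.619×974.28 = 603.08 kg/h.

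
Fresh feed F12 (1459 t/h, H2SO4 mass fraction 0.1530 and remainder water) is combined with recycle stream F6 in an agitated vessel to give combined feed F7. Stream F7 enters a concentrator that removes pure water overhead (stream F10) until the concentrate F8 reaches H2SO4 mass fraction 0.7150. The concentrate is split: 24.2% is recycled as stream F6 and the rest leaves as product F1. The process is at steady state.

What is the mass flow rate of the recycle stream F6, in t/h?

99.68 t/h

Overall H2SO4 balance (none leaves overhead): H2SO4 in fresh feed = H2SO4 in product, i.e. 1459×0.153 = (1−0.242)·F8·0.715.
F8 = 223.23/(0.715×0.758) = 411.88 t/h.
Recycle F6 = 0.242×411.88 = 99.675 t/h.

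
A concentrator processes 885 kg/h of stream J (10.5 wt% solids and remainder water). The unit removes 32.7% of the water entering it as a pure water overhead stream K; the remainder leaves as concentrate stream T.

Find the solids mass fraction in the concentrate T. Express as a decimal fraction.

0.1484

solids is not removed: 885×0.105 = 92.925 kg/h of solids enters T.
water entering = 885×0.895 = 792.08 kg/h; overhead removed = 0.327×792.08 = 259.01 kg/h.
Concentrate = 885 − 259.01 = 625.99 kg/h.
Mass fraction = 92.925/625.99 = 0.1484.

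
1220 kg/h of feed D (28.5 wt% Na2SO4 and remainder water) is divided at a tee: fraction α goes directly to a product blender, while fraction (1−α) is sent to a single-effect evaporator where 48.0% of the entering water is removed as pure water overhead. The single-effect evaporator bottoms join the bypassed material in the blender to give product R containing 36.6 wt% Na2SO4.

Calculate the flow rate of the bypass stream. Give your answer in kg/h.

433.3 kg/h

All 1220×0.285 = 347.7 kg/h of Na2SO4 reaches R, so R = 347.7/0.366 = 950 kg/h and vapour = 270 kg/h.
The evaporator receives (1−α)·1220 of feed at 0.715 water and removes 0.480 of that water:
0.480×0.715×(1−α)×1220 = 270
(1−α) = 270/418.7 = 0.6448;  α = 0.3552.
Bypass flow = 0.3552×1220 = 433.29 kg/h.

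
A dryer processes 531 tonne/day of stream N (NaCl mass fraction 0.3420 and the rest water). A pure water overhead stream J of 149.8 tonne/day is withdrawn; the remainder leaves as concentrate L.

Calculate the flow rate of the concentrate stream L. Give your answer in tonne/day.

Concentrate = 531 − 149.8 = 381.2 tonne/day.

381.2 tonne/day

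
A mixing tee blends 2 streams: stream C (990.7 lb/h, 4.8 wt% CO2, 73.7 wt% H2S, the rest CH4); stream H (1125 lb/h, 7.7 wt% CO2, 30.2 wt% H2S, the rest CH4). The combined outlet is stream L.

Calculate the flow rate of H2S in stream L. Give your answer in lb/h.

H2S out = H2S in = 990.7×0.737 + 1125×0.302 = 1069.9 lb/h.

1070 lb/h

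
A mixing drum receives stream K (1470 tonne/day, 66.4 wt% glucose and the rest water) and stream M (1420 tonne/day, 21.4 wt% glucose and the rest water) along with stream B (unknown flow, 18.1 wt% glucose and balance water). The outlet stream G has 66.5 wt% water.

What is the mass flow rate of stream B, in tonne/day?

Let B be the unknown flow. Total out = 2890 + B.
water balance: 1610 + 0.819·B = 0.665·(2890 + B)
(0.819 − 0.665)·B = 0.665×2890 − 1610 = 311.81
B = 311.81 / 0.154 = 2024.7 tonne/day

2025 tonne/day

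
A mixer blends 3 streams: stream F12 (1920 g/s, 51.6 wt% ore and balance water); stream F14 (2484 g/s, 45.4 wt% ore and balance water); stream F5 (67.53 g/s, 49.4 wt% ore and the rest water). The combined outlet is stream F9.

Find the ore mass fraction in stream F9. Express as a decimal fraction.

0.481

Total flow out = 1920 + 2484 + 67.53 = 4471.5 g/s.
ore in = 1920×0.516 + 2484×0.454 + 67.53×0.494 = 2151.8 g/s.
ore mass fraction in F9 = 2151.8/4471.5 = 0.481.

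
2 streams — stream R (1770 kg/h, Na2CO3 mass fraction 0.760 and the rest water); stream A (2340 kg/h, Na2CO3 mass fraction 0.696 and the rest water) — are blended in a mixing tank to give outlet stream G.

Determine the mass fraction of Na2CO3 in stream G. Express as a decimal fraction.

Total flow out = 1770 + 2340 = 4110 kg/h.
Na2CO3 in = 1770×0.760 + 2340×0.696 = 2973.8 kg/h.
Na2CO3 mass fraction in G = 2973.8/4110 = 0.724.

0.724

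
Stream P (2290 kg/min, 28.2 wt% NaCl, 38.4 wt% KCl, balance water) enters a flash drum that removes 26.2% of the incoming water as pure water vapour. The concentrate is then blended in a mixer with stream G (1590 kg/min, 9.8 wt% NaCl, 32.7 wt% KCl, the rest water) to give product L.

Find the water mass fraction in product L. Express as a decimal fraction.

Vapour removed = 0.262×0.334×2290 = 200.39 kg/min; concentrate = 2089.6 kg/min.
water reaching the mixer = 564.47 (from concentrate) + 1590×0.575 = 1478.7 kg/min.
Product flow = 2089.6 + 1590 = 3679.6 kg/min; water fraction = 0.4019.

0.4019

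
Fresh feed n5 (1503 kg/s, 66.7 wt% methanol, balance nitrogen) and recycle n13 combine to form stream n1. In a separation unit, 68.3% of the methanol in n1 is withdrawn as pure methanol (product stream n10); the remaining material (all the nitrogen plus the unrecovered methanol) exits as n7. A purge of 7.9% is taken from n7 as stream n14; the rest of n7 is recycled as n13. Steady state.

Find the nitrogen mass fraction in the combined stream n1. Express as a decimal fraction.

0.8173

nitrogen enters only via n5 and leaves only via the purge: 1503×0.333 = 0.079×(nitrogen in n7), and the separation unit passes all nitrogen, so nitrogen in n1 = nitrogen in n7 = 6335.4 kg/s.
methanol in n1: m_A = 1503×0.667 + (1−0.079)·(1−0.683)·m_A, so m_A = 1002.5/0.7080 = 1415.9 kg/s.
n1 = 1415.9 + 6335.4 = 7751.3 kg/s.
nitrogen fraction in n1 = 6335.4/7751.3 = 0.8173.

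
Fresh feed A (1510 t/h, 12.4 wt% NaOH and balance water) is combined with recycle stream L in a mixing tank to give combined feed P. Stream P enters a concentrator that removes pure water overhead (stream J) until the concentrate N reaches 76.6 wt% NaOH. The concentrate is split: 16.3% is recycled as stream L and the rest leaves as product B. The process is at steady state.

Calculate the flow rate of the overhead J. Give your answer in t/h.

Overall NaOH balance (none leaves overhead): NaOH in fresh feed = NaOH in product, i.e. 1510×0.124 = (1−0.163)·N·0.766.
N = 187.24/(0.766×0.837) = 292.04 t/h.
Recycle L = 0.163×292.04 = 47.603 t/h.
Combined feed P = 1510 + 47.603 = 1557.6 t/h.
Overhead J = P − N = 1557.6 − 292.04 = 1265.6 t/h.

1266 t/h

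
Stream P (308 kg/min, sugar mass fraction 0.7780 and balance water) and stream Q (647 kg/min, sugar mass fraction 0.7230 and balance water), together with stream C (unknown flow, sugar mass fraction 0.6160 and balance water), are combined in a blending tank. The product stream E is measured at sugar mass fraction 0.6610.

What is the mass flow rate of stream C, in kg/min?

1692 kg/min

Let C be the unknown flow. Total out = 955 + C.
sugar balance: 707.4 + 0.616·C = 0.661·(955 + C)
(0.616 − 0.661)·C = 0.661×955 − 707.4 = -76.15
C = -76.15 / -0.045 = 1692.2 kg/min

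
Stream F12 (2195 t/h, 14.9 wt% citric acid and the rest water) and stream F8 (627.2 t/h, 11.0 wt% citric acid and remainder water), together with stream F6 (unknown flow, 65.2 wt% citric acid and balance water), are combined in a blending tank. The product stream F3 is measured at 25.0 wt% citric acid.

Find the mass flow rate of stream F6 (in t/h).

769.9 t/h

Let F6 be the unknown flow. Total out = 2822.2 + F6.
citric acid balance: 396.05 + 0.652·F6 = 0.250·(2822.2 + F6)
(0.652 − 0.250)·F6 = 0.250×2822.2 − 396.05 = 309.5
F6 = 309.5 / 0.402 = 769.91 t/h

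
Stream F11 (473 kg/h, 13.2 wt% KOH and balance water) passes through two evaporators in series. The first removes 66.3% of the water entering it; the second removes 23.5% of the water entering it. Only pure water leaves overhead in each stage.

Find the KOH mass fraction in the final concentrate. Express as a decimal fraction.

0.3710

water in feed = 473×0.868 = 410.56 kg/h.
After stage 1: water left = (1−0.663)×410.56 = 138.36; stream total = 200.8 kg/h.
After stage 2: water left = (1−0.235)×138.36 = 105.85; final concentrate = 168.28 kg/h.
KOH fraction = 62.436/168.28 = 0.3710.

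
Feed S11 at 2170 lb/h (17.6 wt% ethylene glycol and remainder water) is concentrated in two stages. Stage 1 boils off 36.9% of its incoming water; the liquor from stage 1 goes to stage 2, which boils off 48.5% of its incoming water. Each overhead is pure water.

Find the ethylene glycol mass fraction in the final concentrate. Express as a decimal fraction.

0.397

water in feed = 2170×0.824 = 1788.1 lb/h.
After stage 1: water left = (1−0.369)×1788.1 = 1128.3; stream total = 1510.2 lb/h.
After stage 2: water left = (1−0.485)×1128.3 = 581.06; final concentrate = 962.98 lb/h.
ethylene glycol fraction = 381.92/962.98 = 0.397.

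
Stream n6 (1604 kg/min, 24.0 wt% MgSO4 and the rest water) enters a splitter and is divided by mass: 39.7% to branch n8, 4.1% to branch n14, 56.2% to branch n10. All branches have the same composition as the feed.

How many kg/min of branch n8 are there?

Branch n8 flow = 0.397×1604 = 636.79 kg/min.

636.8 kg/min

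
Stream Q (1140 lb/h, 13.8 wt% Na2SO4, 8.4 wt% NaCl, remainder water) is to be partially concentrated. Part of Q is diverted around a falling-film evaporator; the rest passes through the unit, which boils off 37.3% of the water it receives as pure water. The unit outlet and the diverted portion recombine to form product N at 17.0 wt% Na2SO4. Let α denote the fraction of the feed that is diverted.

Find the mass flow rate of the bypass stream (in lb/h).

All 1140×0.138 = 157.32 lb/h of Na2SO4 reaches N, so N = 157.32/0.170 = 925.41 lb/h and vapour = 214.59 lb/h.
The evaporator receives (1−α)·1140 of feed at 0.778 water and removes 0.373 of that water:
0.373×0.778×(1−α)×1140 = 214.59
(1−α) = 214.59/330.82 = 0.6487;  α = 0.3513.
Bypass flow = 0.3513×1140 = 400.54 lb/h.

400.5 lb/h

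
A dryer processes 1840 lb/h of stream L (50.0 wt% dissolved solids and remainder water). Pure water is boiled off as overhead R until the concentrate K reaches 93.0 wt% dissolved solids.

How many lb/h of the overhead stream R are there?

850.8 lb/h

dissolved solids is conserved: 1840×0.500 = 920 lb/h all reports to the concentrate.
Concentrate = 920/(target fraction) = 989.25 lb/h.
Overhead = 1840 − 989.25 = 850.75 lb/h.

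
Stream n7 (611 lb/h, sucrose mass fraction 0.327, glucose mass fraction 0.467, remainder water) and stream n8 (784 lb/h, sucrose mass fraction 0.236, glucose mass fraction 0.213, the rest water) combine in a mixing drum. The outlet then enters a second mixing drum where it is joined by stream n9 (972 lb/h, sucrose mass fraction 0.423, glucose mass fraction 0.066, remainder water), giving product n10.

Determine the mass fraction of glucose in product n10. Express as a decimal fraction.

0.218

Overall, product flow = 2367 lb/h.
glucose in = 611×0.467 + 784×0.213 + 972×0.066 = 516.48 lb/h.
glucose fraction in n10 = 0.218.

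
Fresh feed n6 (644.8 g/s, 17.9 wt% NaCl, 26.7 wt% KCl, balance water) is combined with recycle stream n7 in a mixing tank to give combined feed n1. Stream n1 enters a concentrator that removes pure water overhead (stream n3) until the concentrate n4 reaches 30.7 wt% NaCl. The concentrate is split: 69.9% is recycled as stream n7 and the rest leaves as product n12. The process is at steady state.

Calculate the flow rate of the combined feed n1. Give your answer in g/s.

Overall NaCl balance (none leaves overhead): NaCl in fresh feed = NaCl in product, i.e. 644.8×0.179 = (1−0.699)·n4·0.307.
n4 = 115.42/(0.307×0.301) = 1249 g/s.
Recycle n7 = 0.699×1249 = 873.07 g/s.
Combined feed n1 = 644.8 + 873.07 = 1517.9 g/s.

1518 g/s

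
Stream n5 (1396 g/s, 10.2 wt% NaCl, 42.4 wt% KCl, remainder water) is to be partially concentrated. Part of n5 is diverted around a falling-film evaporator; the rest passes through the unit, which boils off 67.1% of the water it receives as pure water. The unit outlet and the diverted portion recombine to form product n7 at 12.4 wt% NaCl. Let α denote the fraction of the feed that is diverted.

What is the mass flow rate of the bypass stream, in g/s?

All 1396×0.102 = 142.39 g/s of NaCl reaches n7, so n7 = 142.39/0.124 = 1148.3 g/s and vapour = 247.68 g/s.
The evaporator receives (1−α)·1396 of feed at 0.474 water and removes 0.671 of that water:
0.671×0.474×(1−α)×1396 = 247.68
(1−α) = 247.68/444 = 0.5578;  α = 0.4422.
Bypass flow = 0.4422×1396 = 617.27 g/s.

617.3 g/s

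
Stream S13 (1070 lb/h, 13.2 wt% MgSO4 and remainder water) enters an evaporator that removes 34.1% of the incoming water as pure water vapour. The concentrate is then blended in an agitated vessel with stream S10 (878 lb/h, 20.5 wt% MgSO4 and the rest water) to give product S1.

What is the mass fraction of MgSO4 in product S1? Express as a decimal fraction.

Vapour removed = 0.341×0.868×1070 = 316.71 lb/h; concentrate = 753.29 lb/h.
MgSO4 reaching the mixer = 141.24 (from concentrate) + 878×0.205 = 321.23 lb/h.
Product flow = 753.29 + 878 = 1631.3 lb/h; MgSO4 fraction = 0.1969.

0.1969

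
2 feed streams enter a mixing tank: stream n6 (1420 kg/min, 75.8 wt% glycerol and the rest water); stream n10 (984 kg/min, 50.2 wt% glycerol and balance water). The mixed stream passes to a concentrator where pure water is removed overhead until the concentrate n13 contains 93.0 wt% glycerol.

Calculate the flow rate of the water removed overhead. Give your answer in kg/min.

715.5 kg/min

glycerol entering = 1420×0.758 + 984×0.502 = 1570.3 kg/min.
All glycerol reports to n13, so n13 = 1570.3/0.930 = 1688.5 kg/min.
Total feed = 2404 kg/min; overhead = 2404 − 1688.5 = 715.48 kg/min.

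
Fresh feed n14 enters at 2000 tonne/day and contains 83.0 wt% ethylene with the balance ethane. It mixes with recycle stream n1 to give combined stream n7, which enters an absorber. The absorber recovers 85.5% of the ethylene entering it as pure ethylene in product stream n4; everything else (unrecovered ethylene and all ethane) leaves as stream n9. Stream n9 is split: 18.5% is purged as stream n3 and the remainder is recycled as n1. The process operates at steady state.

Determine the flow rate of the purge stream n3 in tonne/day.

390.5 tonne/day

ethane enters only via n14 and leaves only via the purge: 2000×0.170 = 0.185×(ethane in n9), and the absorber passes all ethane, so ethane in n7 = ethane in n9 = 1837.8 tonne/day.
ethylene in n7: m_A = 2000×0.830 + (1−0.185)·(1−0.855)·m_A, so m_A = 1660/0.8818 = 1882.5 tonne/day.
n9 = (1−0.855)×1882.5 + 1837.8 = 2110.8 tonne/day.
Purge n3 = 0.185×2110.8 = 390.5 tonne/day.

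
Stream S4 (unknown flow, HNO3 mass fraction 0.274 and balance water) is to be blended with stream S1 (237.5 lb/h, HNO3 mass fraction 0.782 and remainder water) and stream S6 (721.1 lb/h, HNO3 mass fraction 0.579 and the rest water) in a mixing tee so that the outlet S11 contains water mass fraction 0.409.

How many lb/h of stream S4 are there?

Let S4 be the unknown flow. Total out = 958.6 + S4.
water balance: 355.36 + 0.726·S4 = 0.409·(958.6 + S4)
(0.726 − 0.409)·S4 = 0.409×958.6 − 355.36 = 36.709
S4 = 36.709 / 0.317 = 115.8 lb/h

115.8 lb/h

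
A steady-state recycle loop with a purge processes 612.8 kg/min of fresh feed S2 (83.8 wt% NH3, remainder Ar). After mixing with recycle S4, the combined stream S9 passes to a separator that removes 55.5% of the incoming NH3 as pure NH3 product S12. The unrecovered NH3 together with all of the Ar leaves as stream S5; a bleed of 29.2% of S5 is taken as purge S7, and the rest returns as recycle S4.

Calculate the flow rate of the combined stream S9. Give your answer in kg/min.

1090 kg/min

Ar enters only via S2 and leaves only via the purge: 612.8×0.162 = 0.292×(Ar in S5), and the separator passes all Ar, so Ar in S9 = Ar in S5 = 339.98 kg/min.
NH3 in S9: m_A = 612.8×0.838 + (1−0.292)·(1−0.555)·m_A, so m_A = 513.53/0.6849 = 749.74 kg/min.
S9 = 749.74 + 339.98 = 1089.7 kg/min.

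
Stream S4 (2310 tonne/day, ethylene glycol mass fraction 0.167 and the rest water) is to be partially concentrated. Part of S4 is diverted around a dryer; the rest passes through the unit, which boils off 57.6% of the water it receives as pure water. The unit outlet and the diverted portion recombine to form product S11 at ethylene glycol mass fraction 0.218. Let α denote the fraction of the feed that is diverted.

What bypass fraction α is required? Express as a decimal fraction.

All 2310×0.167 = 385.77 tonne/day of ethylene glycol reaches S11, so S11 = 385.77/0.218 = 1769.6 tonne/day and vapour = 540.41 tonne/day.
The evaporator receives (1−α)·2310 of feed at 0.833 water and removes 0.576 of that water:
0.576×0.833×(1−α)×2310 = 540.41
(1−α) = 540.41/1108.4 = 0.4876;  α = 0.5124.

0.512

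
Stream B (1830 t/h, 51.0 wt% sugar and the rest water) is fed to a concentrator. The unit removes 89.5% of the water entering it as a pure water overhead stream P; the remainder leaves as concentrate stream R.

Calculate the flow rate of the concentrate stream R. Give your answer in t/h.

1027 t/h

water entering = 1830×0.490 = 896.7 t/h; overhead removed = 0.895×896.7 = 802.55 t/h.
Concentrate = 1830 − 802.55 = 1027.5 t/h.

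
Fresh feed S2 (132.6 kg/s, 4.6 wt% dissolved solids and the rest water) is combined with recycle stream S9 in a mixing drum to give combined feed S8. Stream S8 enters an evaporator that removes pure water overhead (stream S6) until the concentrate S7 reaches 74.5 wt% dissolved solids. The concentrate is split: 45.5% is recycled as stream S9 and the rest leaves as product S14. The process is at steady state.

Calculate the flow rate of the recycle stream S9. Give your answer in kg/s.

Overall dissolved solids balance (none leaves overhead): dissolved solids in fresh feed = dissolved solids in product, i.e. 132.6×0.046 = (1−0.455)·S7·0.745.
S7 = 6.0996/(0.745×0.545) = 15.023 kg/s.
Recycle S9 = 0.455×15.023 = 6.8353 kg/s.

6.835 kg/s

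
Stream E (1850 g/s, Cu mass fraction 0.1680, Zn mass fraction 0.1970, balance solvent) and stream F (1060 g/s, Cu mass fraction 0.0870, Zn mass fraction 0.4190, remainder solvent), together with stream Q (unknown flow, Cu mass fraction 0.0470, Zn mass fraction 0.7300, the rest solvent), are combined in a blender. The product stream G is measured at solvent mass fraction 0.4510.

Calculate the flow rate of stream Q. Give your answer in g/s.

1693 g/s

Let Q be the unknown flow. Total out = 2910 + Q.
solvent balance: 1698.4 + 0.223·Q = 0.451·(2910 + Q)
(0.223 − 0.451)·Q = 0.451×2910 − 1698.4 = -385.98
Q = -385.98 / -0.228 = 1692.9 g/s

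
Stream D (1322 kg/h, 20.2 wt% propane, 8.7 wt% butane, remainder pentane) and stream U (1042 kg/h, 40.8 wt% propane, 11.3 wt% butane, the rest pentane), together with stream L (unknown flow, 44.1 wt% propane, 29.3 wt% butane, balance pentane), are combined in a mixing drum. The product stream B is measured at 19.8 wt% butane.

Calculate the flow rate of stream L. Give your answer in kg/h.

2477 kg/h

Let L be the unknown flow. Total out = 2364 + L.
butane balance: 232.76 + 0.293·L = 0.198·(2364 + L)
(0.293 − 0.198)·L = 0.198×2364 − 232.76 = 235.31
L = 235.31 / 0.095 = 2477 kg/h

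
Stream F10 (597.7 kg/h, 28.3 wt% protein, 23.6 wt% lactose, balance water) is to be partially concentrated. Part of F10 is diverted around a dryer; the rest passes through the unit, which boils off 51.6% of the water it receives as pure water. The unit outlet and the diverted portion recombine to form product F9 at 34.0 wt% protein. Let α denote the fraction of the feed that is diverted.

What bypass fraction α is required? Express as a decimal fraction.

0.325

All 597.7×0.283 = 169.15 kg/h of protein reaches F9, so F9 = 169.15/0.340 = 497.5 kg/h and vapour = 100.2 kg/h.
The evaporator receives (1−α)·597.7 of feed at 0.481 water and removes 0.516 of that water:
0.516×0.481×(1−α)×597.7 = 100.2
(1−α) = 100.2/148.35 = 0.6755;  α = 0.3245.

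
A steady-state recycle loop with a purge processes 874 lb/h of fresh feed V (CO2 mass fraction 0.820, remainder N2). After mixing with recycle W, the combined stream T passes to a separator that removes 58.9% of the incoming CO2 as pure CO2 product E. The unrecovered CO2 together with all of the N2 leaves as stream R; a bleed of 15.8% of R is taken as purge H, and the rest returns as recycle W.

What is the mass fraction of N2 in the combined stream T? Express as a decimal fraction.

0.476

N2 enters only via V and leaves only via the purge: 874×0.180 = 0.158×(N2 in R), and the separator passes all N2, so N2 in T = N2 in R = 995.7 lb/h.
CO2 in T: m_A = 874×0.820 + (1−0.158)·(1−0.589)·m_A, so m_A = 716.68/0.6539 = 1095.9 lb/h.
T = 1095.9 + 995.7 = 2091.6 lb/h.
N2 fraction in T = 995.7/2091.6 = 0.476.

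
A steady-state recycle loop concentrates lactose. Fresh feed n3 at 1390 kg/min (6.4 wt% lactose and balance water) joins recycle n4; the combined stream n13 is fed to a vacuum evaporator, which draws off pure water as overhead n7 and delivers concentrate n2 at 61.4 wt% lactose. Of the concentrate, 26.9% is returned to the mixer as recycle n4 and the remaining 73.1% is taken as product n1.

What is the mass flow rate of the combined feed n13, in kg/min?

1443 kg/min

Overall lactose balance (none leaves overhead): lactose in fresh feed = lactose in product, i.e. 1390×0.064 = (1−0.269)·n2·0.614.
n2 = 88.96/(0.614×0.731) = 198.2 kg/min.
Recycle n4 = 0.269×198.2 = 53.316 kg/min.
Combined feed n13 = 1390 + 53.316 = 1443.3 kg/min.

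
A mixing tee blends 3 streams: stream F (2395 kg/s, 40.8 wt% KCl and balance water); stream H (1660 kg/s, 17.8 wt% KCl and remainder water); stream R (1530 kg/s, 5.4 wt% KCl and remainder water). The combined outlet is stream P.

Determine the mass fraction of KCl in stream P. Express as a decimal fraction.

Total flow out = 2395 + 1660 + 1530 = 5585 kg/s.
KCl in = 2395×0.408 + 1660×0.178 + 1530×0.054 = 1355.3 kg/s.
KCl mass fraction in P = 1355.3/5585 = 0.2427.

0.2427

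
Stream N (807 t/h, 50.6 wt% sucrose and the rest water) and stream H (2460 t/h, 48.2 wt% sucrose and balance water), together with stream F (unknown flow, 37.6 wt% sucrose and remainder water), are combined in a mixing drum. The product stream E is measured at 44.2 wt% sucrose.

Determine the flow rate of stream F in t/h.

2273 t/h

Let F be the unknown flow. Total out = 3267 + F.
sucrose balance: 1594.1 + 0.376·F = 0.442·(3267 + F)
(0.376 − 0.442)·F = 0.442×3267 − 1594.1 = -150.05
F = -150.05 / -0.066 = 2273.5 t/h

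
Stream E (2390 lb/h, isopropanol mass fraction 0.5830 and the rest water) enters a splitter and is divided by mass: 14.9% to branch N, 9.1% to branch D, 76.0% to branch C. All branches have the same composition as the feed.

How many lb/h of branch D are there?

217.5 lb/h

Branch D flow = 0.091×2390 = 217.49 lb/h.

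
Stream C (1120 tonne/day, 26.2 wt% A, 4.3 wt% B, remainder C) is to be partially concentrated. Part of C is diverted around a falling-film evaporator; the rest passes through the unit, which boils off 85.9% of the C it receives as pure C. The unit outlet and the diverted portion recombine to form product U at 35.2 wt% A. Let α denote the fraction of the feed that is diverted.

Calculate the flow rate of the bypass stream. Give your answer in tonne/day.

All 1120×0.262 = 293.44 tonne/day of A reaches U, so U = 293.44/0.352 = 833.64 tonne/day and vapour = 286.36 tonne/day.
The evaporator receives (1−α)·1120 of feed at 0.695 C and removes 0.859 of that C:
0.859×0.695×(1−α)×1120 = 286.36
(1−α) = 286.36/668.65 = 0.4283;  α = 0.5717.
Bypass flow = 0.5717×1120 = 640.33 tonne/day.

640.3 tonne/day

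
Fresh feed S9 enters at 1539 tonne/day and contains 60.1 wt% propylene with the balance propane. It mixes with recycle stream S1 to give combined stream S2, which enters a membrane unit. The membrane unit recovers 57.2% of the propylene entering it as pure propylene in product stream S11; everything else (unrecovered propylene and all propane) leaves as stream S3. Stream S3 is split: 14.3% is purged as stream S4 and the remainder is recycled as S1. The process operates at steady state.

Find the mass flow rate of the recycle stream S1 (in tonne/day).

4216 tonne/day

propane enters only via S9 and leaves only via the purge: 1539×0.399 = 0.143×(propane in S3), and the membrane unit passes all propane, so propane in S2 = propane in S3 = 4294.1 tonne/day.
propylene in S2: m_A = 1539×0.601 + (1−0.143)·(1−0.572)·m_A, so m_A = 924.94/0.6332 = 1460.7 tonne/day.
S3 = (1−0.572)×1460.7 + 4294.1 = 4919.3 tonne/day.
Recycle S1 = (1−0.143)×4919.3 = 4215.9 tonne/day.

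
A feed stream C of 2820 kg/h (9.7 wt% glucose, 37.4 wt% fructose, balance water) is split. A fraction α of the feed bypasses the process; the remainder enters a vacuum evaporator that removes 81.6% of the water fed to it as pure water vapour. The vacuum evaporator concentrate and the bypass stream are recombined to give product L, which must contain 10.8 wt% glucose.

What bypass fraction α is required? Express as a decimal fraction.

All 2820×0.097 = 273.54 kg/h of glucose reaches L, so L = 273.54/0.108 = 2532.8 kg/h and vapour = 287.22 kg/h.
The evaporator receives (1−α)·2820 of feed at 0.529 water and removes 0.816 of that water:
0.816×0.529×(1−α)×2820 = 287.22
(1−α) = 287.22/1217.3 = 0.2360;  α = 0.7640.

0.764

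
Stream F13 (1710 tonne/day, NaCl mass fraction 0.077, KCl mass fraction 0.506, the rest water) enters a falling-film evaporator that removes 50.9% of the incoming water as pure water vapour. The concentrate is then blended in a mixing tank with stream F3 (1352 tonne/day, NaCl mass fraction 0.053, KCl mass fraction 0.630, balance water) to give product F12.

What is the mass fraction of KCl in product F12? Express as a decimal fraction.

0.636

Vapour removed = 0.509×0.417×1710 = 362.95 tonne/day; concentrate = 1347 tonne/day.
KCl reaching the mixer = 865.26 (from concentrate) + 1352×0.630 = 1717 tonne/day.
Product flow = 1347 + 1352 = 2699 tonne/day; KCl fraction = 0.636.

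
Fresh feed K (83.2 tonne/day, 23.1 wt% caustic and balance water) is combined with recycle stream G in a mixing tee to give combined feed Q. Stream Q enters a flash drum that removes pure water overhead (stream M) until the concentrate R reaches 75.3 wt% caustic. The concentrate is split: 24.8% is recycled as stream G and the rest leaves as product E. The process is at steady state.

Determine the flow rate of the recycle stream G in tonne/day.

Overall caustic balance (none leaves overhead): caustic in fresh feed = caustic in product, i.e. 83.2×0.231 = (1−0.248)·R·0.753.
R = 19.219/(0.753×0.752) = 33.941 tonne/day.
Recycle G = 0.248×33.941 = 8.4173 tonne/day.

8.417 tonne/day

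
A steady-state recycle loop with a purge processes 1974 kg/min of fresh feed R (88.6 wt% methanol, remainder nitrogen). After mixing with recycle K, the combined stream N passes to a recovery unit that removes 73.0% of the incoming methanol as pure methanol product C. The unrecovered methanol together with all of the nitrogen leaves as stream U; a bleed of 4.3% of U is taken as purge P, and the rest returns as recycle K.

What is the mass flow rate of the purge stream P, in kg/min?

252.4 kg/min

nitrogen enters only via R and leaves only via the purge: 1974×0.114 = 0.043×(nitrogen in U), and the recovery unit passes all nitrogen, so nitrogen in N = nitrogen in U = 5233.4 kg/min.
methanol in N: m_A = 1974×0.886 + (1−0.043)·(1−0.730)·m_A, so m_A = 1749/0.7416 = 2358.3 kg/min.
U = (1−0.730)×2358.3 + 5233.4 = 5870.1 kg/min.
Purge P = 0.043×5870.1 = 252.42 kg/min.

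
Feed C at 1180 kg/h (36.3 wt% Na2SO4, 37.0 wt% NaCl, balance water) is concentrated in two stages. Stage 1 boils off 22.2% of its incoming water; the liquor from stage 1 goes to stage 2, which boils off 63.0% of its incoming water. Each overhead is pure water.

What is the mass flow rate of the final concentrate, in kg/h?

955.6 kg/h

water in feed = 1180×0.267 = 315.06 kg/h.
After stage 1: water left = (1−0.222)×315.06 = 245.12; stream total = 1110.1 kg/h.
After stage 2: water left = (1−0.630)×245.12 = 90.693; final concentrate = 955.63 kg/h.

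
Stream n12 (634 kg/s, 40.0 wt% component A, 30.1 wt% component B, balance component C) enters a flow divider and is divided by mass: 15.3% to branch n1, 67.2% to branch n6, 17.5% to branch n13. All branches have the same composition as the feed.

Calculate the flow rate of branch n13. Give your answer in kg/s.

Branch n13 flow = 0.175×634 = 110.95 kg/s.

110.9 kg/s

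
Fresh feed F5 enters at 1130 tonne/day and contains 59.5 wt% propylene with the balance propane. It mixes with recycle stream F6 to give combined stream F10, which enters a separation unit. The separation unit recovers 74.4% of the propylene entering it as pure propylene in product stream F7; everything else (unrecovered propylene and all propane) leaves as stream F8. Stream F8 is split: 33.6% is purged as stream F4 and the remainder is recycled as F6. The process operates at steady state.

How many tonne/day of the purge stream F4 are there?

propane enters only via F5 and leaves only via the purge: 1130×0.405 = 0.336×(propane in F8), and the separation unit passes all propane, so propane in F10 = propane in F8 = 1362.1 tonne/day.
propylene in F10: m_A = 1130×0.595 + (1−0.336)·(1−0.744)·m_A, so m_A = 672.35/0.8300 = 810.04 tonne/day.
F8 = (1−0.744)×810.04 + 1362.1 = 1569.4 tonne/day.
Purge F4 = 0.336×1569.4 = 527.33 tonne/day.

527.3 tonne/day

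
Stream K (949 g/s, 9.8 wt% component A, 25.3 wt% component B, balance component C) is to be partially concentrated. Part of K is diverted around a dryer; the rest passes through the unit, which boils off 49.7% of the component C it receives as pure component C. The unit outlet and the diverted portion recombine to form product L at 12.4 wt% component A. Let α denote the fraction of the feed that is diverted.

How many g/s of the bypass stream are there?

332.1 g/s

All 949×0.098 = 93.002 g/s of component A reaches L, so L = 93.002/0.124 = 750.02 g/s and vapour = 198.98 g/s.
The evaporator receives (1−α)·949 of feed at 0.649 component C and removes 0.497 of that component C:
0.497×0.649×(1−α)×949 = 198.98
(1−α) = 198.98/306.1 = 0.6501;  α = 0.3499.
Bypass flow = 0.3499×949 = 332.1 g/s.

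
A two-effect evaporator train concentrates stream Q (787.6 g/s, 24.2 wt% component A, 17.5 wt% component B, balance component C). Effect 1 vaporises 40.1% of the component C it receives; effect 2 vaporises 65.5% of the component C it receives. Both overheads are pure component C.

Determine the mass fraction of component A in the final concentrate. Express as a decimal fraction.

0.4502

component C in feed = 787.6×0.583 = 459.17 g/s.
After stage 1: component C left = (1−0.401)×459.17 = 275.04; stream total = 603.47 g/s.
After stage 2: component C left = (1−0.655)×275.04 = 94.89; final concentrate = 423.32 g/s.
component A fraction = 190.6/423.32 = 0.4502.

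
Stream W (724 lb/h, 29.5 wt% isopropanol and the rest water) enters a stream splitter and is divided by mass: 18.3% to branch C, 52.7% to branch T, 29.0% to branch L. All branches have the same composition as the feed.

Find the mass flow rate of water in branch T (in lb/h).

Branch T total = 0.527×724 = 381.55 lb/h.
water in T = 0.705×381.55 = 268.99 lb/h.

269 lb/h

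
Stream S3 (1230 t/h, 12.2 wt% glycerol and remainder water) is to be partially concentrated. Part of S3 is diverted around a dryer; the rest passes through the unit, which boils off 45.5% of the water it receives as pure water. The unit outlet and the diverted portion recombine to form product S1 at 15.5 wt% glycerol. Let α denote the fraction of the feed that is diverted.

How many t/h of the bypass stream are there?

All 1230×0.122 = 150.06 t/h of glycerol reaches S1, so S1 = 150.06/0.155 = 968.13 t/h and vapour = 261.87 t/h.
The evaporator receives (1−α)·1230 of feed at 0.878 water and removes 0.455 of that water:
0.455×0.878×(1−α)×1230 = 261.87
(1−α) = 261.87/491.37 = 0.5329;  α = 0.4671.
Bypass flow = 0.4671×1230 = 574.49 t/h.

574.5 t/h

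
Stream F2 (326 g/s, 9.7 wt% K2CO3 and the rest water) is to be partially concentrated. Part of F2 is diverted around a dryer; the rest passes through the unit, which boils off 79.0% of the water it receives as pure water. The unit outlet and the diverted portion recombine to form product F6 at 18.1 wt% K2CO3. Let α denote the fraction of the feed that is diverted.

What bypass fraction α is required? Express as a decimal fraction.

All 326×0.097 = 31.622 g/s of K2CO3 reaches F6, so F6 = 31.622/0.181 = 174.71 g/s and vapour = 151.29 g/s.
The evaporator receives (1−α)·326 of feed at 0.903 water and removes 0.790 of that water:
0.790×0.903×(1−α)×326 = 151.29
(1−α) = 151.29/232.56 = 0.6506;  α = 0.3494.

0.349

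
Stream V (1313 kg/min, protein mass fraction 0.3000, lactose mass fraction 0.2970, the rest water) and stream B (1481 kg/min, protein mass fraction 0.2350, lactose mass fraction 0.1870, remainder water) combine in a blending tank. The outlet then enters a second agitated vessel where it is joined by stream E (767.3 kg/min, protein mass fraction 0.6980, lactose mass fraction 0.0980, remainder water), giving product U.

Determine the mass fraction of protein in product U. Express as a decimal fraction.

0.3587

Overall, product flow = 3561.3 kg/min.
protein in = 1313×0.300 + 1481×0.235 + 767.3×0.698 = 1277.5 kg/min.
protein fraction in U = 0.3587.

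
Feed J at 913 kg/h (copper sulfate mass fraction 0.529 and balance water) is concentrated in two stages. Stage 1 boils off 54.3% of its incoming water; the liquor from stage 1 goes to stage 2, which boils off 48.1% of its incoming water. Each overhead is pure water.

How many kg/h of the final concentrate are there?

585 kg/h

water in feed = 913×0.471 = 430.02 kg/h.
After stage 1: water left = (1−0.543)×430.02 = 196.52; stream total = 679.5 kg/h.
After stage 2: water left = (1−0.481)×196.52 = 101.99; final concentrate = 584.97 kg/h.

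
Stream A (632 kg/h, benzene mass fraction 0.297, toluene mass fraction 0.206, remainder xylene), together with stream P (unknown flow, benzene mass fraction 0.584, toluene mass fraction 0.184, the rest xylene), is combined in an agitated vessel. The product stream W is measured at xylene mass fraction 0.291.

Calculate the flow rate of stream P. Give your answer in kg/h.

2207 kg/h

Let P be the unknown flow. Total out = 632 + P.
xylene balance: 314.1 + 0.232·P = 0.291·(632 + P)
(0.232 − 0.291)·P = 0.291×632 − 314.1 = -130.19
P = -130.19 / -0.059 = 2206.6 kg/h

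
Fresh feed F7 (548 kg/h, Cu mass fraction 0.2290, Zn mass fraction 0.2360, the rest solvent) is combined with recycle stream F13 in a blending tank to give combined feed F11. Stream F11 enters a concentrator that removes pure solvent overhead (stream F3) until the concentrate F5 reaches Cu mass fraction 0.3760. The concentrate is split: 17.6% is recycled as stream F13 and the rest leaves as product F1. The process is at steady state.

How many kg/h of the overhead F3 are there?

214.2 kg/h

Overall Cu balance (none leaves overhead): Cu in fresh feed = Cu in product, i.e. 548×0.229 = (1−0.176)·F5·0.376.
F5 = 125.49/(0.376×0.824) = 405.04 kg/h.
Recycle F13 = 0.176×405.04 = 71.288 kg/h.
Combined feed F11 = 548 + 71.288 = 619.29 kg/h.
Overhead F3 = F11 − F5 = 619.29 − 405.04 = 214.24 kg/h.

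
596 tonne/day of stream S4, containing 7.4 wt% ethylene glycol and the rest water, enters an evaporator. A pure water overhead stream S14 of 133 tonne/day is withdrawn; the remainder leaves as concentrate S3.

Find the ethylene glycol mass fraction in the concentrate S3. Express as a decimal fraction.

0.095

ethylene glycol is not removed: 596×0.074 = 44.104 tonne/day of ethylene glycol enters S3.
Concentrate = 596 − 133 = 463 tonne/day.
Mass fraction = 44.104/463 = 0.095.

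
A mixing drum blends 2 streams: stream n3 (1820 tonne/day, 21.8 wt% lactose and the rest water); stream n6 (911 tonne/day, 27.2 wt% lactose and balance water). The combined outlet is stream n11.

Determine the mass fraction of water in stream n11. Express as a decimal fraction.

Total flow out = 1820 + 911 = 2731 tonne/day.
water in = 1820×0.782 + 911×0.728 = 2086.4 tonne/day.
water mass fraction in n11 = 2086.4/2731 = 0.764.

0.764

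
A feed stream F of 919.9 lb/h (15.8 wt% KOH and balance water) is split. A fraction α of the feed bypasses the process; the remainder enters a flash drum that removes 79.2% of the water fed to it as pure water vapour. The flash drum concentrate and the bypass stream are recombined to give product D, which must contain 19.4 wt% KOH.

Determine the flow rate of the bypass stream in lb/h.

663.9 lb/h

All 919.9×0.158 = 145.34 lb/h of KOH reaches D, so D = 145.34/0.194 = 749.2 lb/h and vapour = 170.7 lb/h.
The evaporator receives (1−α)·919.9 of feed at 0.842 water and removes 0.792 of that water:
0.792×0.842×(1−α)×919.9 = 170.7
(1−α) = 170.7/613.45 = 0.2783;  α = 0.7217.
Bypass flow = 0.7217×919.9 = 663.92 lb/h.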